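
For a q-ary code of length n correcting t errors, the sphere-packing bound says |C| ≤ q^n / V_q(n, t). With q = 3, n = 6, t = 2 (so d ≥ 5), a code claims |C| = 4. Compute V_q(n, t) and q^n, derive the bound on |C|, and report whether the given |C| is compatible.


V_q(n, t) = 73, q^n = 729, Hamming bound = 9, |C| = 4 ≤ bound (satisfied).

Step 1: Compute V_q(n, t) = Σ_{j=0}^2 C(n, j) (q−1)^j.
  j = 0: C(6,0)·(2)^0 = 1·1 = 1.
  j = 1: C(6,1)·(2)^1 = 6·2 = 12.
  j = 2: C(6,2)·(2)^2 = 15·4 = 60.
  V_q(n, t) = 1 + 12 + 60 = 73.
Step 2: q^n = 3^6 = 729.
Step 3: Hamming bound ⌊q^n / V_q(n,t)⌋ = ⌊729/73⌋ = 9.
Step 4: Compare |C| = 4 to 9: satisfied.
The claimed |C| lies below the Hamming bound.


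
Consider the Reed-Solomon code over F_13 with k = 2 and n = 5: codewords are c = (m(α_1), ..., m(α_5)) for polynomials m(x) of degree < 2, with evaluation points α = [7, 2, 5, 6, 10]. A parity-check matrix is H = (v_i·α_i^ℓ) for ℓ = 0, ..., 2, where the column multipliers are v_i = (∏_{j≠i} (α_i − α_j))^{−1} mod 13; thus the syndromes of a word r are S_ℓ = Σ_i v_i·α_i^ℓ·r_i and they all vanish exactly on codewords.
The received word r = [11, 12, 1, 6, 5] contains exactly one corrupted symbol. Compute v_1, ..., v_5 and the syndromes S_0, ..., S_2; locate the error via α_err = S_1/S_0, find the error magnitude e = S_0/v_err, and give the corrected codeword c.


S = (8, 2, 7), error at position 5, error magnitude e = 5, c = [11, 12, 1, 6, 0].

Step 1: column multipliers v_i = (∏_{j≠i}(α_i − α_j))^{−1} mod 13.
  i = 1 (α = 7): (7−2)(7−5)(7−6)(7−10) = 5·2·1·(−3) = −30 ≡ 9, so v_1 = 9^{−1} = 3 (mod 13).
  i = 2 (α = 2): (2−7)(2−5)(2−6)(2−10) = (−5)·(−3)·(−4)·(−8) = 480 ≡ 12, so v_2 = 12^{−1} = 12 (mod 13).
  i = 3 (α = 5): (5−7)(5−2)(5−6)(5−10) = (−2)·3·(−1)·(−5) = −30 ≡ 9, so v_3 = 9^{−1} = 3 (mod 13).
  i = 4 (α = 6): (6−7)(6−2)(6−5)(6−10) = (−1)·4·1·(−4) = 16 ≡ 3, so v_4 = 3^{−1} = 9 (mod 13).
  i = 5 (α = 10): (10−7)(10−2)(10−5)(10−6) = 3·8·5·4 = 480 ≡ 12, so v_5 = 12^{−1} = 12 (mod 13).
  v = [3, 12, 3, 9, 12].
Step 2: syndromes of r = [11, 12, 1, 6, 5] (all sums mod 13).
  S_0 = Σ v_i r_i = 3·11 + 12·12 + 3·1 + 9·6 + 12·5 = 294 ≡ 8.
  S_1 = Σ v_i α_i r_i = 3·7·11 + 12·2·12 + 3·5·1 + 9·6·6 + 12·10·5 = 1458 ≡ 2.
  α_i^2 mod 13 = [10, 4, 12, 10, 9].
  S_2 = Σ v_i α_i^2 r_i = 3·10·11 + 12·4·12 + 3·12·1 + 9·10·6 + 12·9·5 = 2022 ≡ 7.
  S = (8, 2, 7) ≠ 0, so r is not a codeword (an error is present).
Step 3: locate the error. For a single error e at position i, S_ℓ = v_i·e·α_i^ℓ, so α_err = S_1/S_0.
  S_0^{−1} = 8^{−1} = 5 (mod 13), so α_err = 2·5 = 10 ≡ 10 = α_5. Error position i = 5.
  Consistency check: S_2/S_1 = 7·7 = 49 ≡ 10 = α_err ✓ (single-error assumption holds).
Step 4: error magnitude e = S_0/v_5 = S_0·∏_{j≠5}(α_5 − α_j) = 8·12 = 96 ≡ 5 (mod 13).
Step 5: correct position 5: c_5 = r_5 − e = 5 − 5 ≡ 0 (mod 13). Hence c = [11, 12, 1, 6, 0].
  Check: interpolating c through the α_i gives m(x) = 2 + 5·x (degree < 2) with m(α_i) = c_i for every i, so c is indeed a codeword.


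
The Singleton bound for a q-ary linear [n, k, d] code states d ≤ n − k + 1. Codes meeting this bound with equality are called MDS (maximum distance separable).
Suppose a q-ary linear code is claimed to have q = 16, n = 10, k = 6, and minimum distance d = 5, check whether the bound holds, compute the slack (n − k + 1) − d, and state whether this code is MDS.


Singleton RHS = n − k + 1 = 5, slack = 0, bound satisfied, MDS.

Singleton bound: d ≤ n − k + 1.
Here n = 10, k = 6, so n − k + 1 = 5.
Given d = 5, check d ≤ 5: YES.
Slack = (n − k + 1) − d = 0.
The code is MDS (slack = 0).
Description: the claimed parameters are [10, 6, 5]_16; such a code would be MDS (meets Singleton bound).


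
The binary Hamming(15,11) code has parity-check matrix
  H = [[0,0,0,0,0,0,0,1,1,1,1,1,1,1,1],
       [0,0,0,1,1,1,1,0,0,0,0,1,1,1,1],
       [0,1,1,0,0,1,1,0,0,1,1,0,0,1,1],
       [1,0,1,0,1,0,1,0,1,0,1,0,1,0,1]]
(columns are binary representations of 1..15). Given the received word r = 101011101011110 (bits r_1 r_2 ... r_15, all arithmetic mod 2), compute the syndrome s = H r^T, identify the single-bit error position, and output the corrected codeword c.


s = (1, 0, 1, 1)^T, error position = 11, corrected codeword c = 101011101001110

Compute s = H r^T mod 2 one row at a time:
  s_1 = 0 + 1 + 0 + 1 + 1 + 1 + 1 + 0 = 5 ≡ 1 (mod 2).
  s_2 = 0 + 1 + 1 + 1 + 1 + 1 + 1 + 0 = 6 ≡ 0 (mod 2).
  s_3 = 0 + 1 + 1 + 1 + 0 + 1 + 1 + 0 = 5 ≡ 1 (mod 2).
  s_4 = 1 + 1 + 1 + 1 + 1 + 1 + 1 + 0 = 7 ≡ 1 (mod 2).
s = (1, 0, 1, 1)^T — this equals column 11 of H (binary 1011), so error is at position 11.
Correct: flip bit 11 of r = 101011101011110 to get c = 101011101001110.


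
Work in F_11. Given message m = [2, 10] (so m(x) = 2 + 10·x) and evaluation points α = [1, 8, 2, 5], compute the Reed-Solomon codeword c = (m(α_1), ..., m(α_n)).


c = [1, 5, 0, 8]

Message polynomial: m(x) = 2 + 10·x (mod 11).
For each evaluation point α_i, compute m(α_i) mod 11:
  α_1 = 1: Horner steps 10 → 1, so m(1) = 1.
  α_2 = 8: Horner steps 10 → 5, so m(8) = 5.
  α_3 = 2: Horner steps 10 → 0, so m(2) = 0.
  α_4 = 5: Horner steps 10 → 8, so m(5) = 8.
Codeword c = [1, 5, 0, 8] ∈ F_11^4.


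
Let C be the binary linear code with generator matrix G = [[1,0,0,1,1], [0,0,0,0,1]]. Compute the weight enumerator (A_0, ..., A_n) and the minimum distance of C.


Weight distribution: A_0 = 1, A_1 = 1, A_2 = 1, A_3 = 1. Minimum distance d = 1.

Enumerate all 2^2 = 4 messages m ∈ F_2^2.
For each, compute codeword c = mG in F_2^5, then tally its weight.
  m = 00 → c = 00000, weight = 0.
  m = 10 → c = 10011, weight = 3.
  m = 01 → c = 00001, weight = 1.
  m = 11 → c = 10010, weight = 2.
Tally weights:
  weight 0: 1 codewords.
  weight 1: 1 codewords.
  weight 2: 1 codewords.
  weight 3: 1 codewords.
Minimum distance d = smallest w > 0 with A_w > 0 = 1.
Sanity: Σ A_w = 4 = 2^2 = 4 ✓.


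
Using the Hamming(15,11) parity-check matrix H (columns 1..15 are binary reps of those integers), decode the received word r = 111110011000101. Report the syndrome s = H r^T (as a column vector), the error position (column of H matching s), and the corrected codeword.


s = (0, 0, 1, 0)^T, error position = 2, corrected codeword c = 101110011000101

Compute s = H r^T mod 2 one row at a time:
  s_1 = 1 + 1 + 0 + 0 + 0 + 1 + 0 + 1 = 4 ≡ 0 (mod 2).
  s_2 = 1 + 1 + 0 + 0 + 0 + 1 + 0 + 1 = 4 ≡ 0 (mod 2).
  s_3 = 1 + 1 + 0 + 0 + 0 + 0 + 0 + 1 = 3 ≡ 1 (mod 2).
  s_4 = 1 + 1 + 1 + 0 + 1 + 0 + 1 + 1 = 6 ≡ 0 (mod 2).
s = (0, 0, 1, 0)^T — this equals column 2 of H (binary 0010), so error is at position 2.
Correct: flip bit 2 of r = 111110011000101 to get c = 101110011000101.


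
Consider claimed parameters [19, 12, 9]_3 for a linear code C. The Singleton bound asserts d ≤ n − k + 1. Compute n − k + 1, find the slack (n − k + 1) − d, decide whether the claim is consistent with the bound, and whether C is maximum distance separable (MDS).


Singleton RHS = n − k + 1 = 8, slack = -1, bound violated (no such code; not MDS).

Singleton bound: d ≤ n − k + 1.
Here n = 19, k = 12, so n − k + 1 = 8.
Given d = 9, check d ≤ 8: NO.
Slack = (n − k + 1) − d = -1.
The slack is negative: d = 9 exceeds n − k + 1 = 8 by 1, so the Singleton bound is violated and no linear [19, 12, 9]_3 code can exist. In particular it is not MDS (MDS requires d = n − k + 1 exactly).
Description: the claimed parameters are [19, 12, 9]_3; such a code would be impossible (violates the Singleton bound).


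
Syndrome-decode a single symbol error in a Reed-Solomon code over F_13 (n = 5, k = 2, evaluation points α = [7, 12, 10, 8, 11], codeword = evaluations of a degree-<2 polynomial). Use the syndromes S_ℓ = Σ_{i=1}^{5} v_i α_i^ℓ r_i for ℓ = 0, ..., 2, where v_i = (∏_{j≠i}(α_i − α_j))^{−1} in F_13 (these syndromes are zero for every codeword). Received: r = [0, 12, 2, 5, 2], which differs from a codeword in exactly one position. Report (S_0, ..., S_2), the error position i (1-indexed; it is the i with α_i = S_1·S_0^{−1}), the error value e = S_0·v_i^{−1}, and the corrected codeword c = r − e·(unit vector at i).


S = (8, 10, 6), error at position 5, error magnitude e = 8, c = [0, 12, 2, 5, 7].

Step 1: column multipliers v_i = (∏_{j≠i}(α_i − α_j))^{−1} mod 13.
  i = 1 (α = 7): (7−12)(7−10)(7−8)(7−11) = (−5)·(−3)·(−1)·(−4) = 60 ≡ 8, so v_1 = 8^{−1} = 5 (mod 13).
  i = 2 (α = 12): (12−7)(12−10)(12−8)(12−11) = 5·2·4·1 = 40 ≡ 1, so v_2 = 1^{−1} = 1 (mod 13).
  i = 3 (α = 10): (10−7)(10−12)(10−8)(10−11) = 3·(−2)·2·(−1) = 12 ≡ 12, so v_3 = 12^{−1} = 12 (mod 13).
  i = 4 (α = 8): (8−7)(8−12)(8−10)(8−11) = 1·(−4)·(−2)·(−3) = −24 ≡ 2, so v_4 = 2^{−1} = 7 (mod 13).
  i = 5 (α = 11): (11−7)(11−12)(11−10)(11−8) = 4·(−1)·1·3 = −12 ≡ 1, so v_5 = 1^{−1} = 1 (mod 13).
  v = [5, 1, 12, 7, 1].
Step 2: syndromes of r = [0, 12, 2, 5, 2] (all sums mod 13).
  S_0 = Σ v_i r_i = 5·0 + 1·12 + 12·2 + 7·5 + 1·2 = 73 ≡ 8.
  S_1 = Σ v_i α_i r_i = 5·7·0 + 1·12·12 + 12·10·2 + 7·8·5 + 1·11·2 = 686 ≡ 10.
  α_i^2 mod 13 = [10, 1, 9, 12, 4].
  S_2 = Σ v_i α_i^2 r_i = 5·10·0 + 1·1·12 + 12·9·2 + 7·12·5 + 1·4·2 = 656 ≡ 6.
  S = (8, 10, 6) ≠ 0, so r is not a codeword (an error is present).
Step 3: locate the error. For a single error e at position i, S_ℓ = v_i·e·α_i^ℓ, so α_err = S_1/S_0.
  S_0^{−1} = 8^{−1} = 5 (mod 13), so α_err = 10·5 = 50 ≡ 11 = α_5. Error position i = 5.
  Consistency check: S_2/S_1 = 6·4 = 24 ≡ 11 = α_err ✓ (single-error assumption holds).
Step 4: error magnitude e = S_0/v_5 = S_0·∏_{j≠5}(α_5 − α_j) = 8·1 = 8 ≡ 8 (mod 13).
Step 5: correct position 5: c_5 = r_5 − e = 2 − 8 ≡ 7 (mod 13). Hence c = [0, 12, 2, 5, 7].
  Check: interpolating c through the α_i gives m(x) = 4 + 5·x (degree < 2) with m(α_i) = c_i for every i, so c is indeed a codeword.


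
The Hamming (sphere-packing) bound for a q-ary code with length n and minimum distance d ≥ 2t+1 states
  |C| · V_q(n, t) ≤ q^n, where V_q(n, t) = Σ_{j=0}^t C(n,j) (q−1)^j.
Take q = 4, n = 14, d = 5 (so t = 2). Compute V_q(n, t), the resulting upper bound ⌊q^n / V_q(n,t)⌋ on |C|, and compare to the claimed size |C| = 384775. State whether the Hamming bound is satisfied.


V_q(n, t) = 862, q^n = 268435456, Hamming bound = 311410, |C| = 384775 > bound (violated).

Step 1: Compute V_q(n, t) = Σ_{j=0}^2 C(n, j) (q−1)^j.
  j = 0: C(14,0)·(3)^0 = 1·1 = 1.
  j = 1: C(14,1)·(3)^1 = 14·3 = 42.
  j = 2: C(14,2)·(3)^2 = 91·9 = 819.
  V_q(n, t) = 1 + 42 + 819 = 862.
Step 2: q^n = 4^14 = 268435456.
Step 3: Hamming bound ⌊q^n / V_q(n,t)⌋ = ⌊268435456/862⌋ = 311410.
Step 4: Compare |C| = 384775 to 311410: violated.
The claimed |C| lies above the Hamming bound, so no 4-ary code of length 14 with d ≥ 5 can have 384775 codewords.


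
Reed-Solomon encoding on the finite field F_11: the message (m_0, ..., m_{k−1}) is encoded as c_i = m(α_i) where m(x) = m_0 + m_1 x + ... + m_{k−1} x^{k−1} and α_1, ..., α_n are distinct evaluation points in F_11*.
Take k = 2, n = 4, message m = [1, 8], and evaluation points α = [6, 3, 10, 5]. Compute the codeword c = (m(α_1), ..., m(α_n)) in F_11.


c = [5, 3, 4, 8]

Message polynomial: m(x) = 1 + 8·x (mod 11).
For each evaluation point α_i, compute m(α_i) mod 11:
  α_1 = 6: Horner steps 8 → 5, so m(6) = 5.
  α_2 = 3: Horner steps 8 → 3, so m(3) = 3.
  α_3 = 10: Horner steps 8 → 4, so m(10) = 4.
  α_4 = 5: Horner steps 8 → 8, so m(5) = 8.
Codeword c = [5, 3, 4, 8] ∈ F_11^4.


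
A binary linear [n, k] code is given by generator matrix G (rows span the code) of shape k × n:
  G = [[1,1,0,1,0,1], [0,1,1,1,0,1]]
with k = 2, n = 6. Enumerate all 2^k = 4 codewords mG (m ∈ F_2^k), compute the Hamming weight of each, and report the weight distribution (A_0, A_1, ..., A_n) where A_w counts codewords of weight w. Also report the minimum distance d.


Weight distribution: A_0 = 1, A_2 = 1, A_4 = 2. Minimum distance d = 2.

Enumerate all 2^2 = 4 messages m ∈ F_2^2.
For each, compute codeword c = mG in F_2^6, then tally its weight.
  m = 00 → c = 000000, weight = 0.
  m = 10 → c = 110101, weight = 4.
  m = 01 → c = 011101, weight = 4.
  m = 11 → c = 101000, weight = 2.
Tally weights:
  weight 0: 1 codewords.
  weight 2: 1 codewords.
  weight 4: 2 codewords.
Minimum distance d = smallest w > 0 with A_w > 0 = 2.
Sanity: Σ A_w = 4 = 2^2 = 4 ✓.


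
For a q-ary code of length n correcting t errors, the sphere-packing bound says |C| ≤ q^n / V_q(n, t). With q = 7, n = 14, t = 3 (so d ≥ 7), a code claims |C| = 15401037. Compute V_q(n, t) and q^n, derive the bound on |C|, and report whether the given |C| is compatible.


V_q(n, t) = 81985, q^n = 678223072849, Hamming bound = 8272526, |C| = 15401037 > bound (violated).

Step 1: Compute V_q(n, t) = Σ_{j=0}^3 C(n, j) (q−1)^j.
  j = 0: C(14,0)·(6)^0 = 1·1 = 1.
  j = 1: C(14,1)·(6)^1 = 14·6 = 84.
  j = 2: C(14,2)·(6)^2 = 91·36 = 3276.
  j = 3: C(14,3)·(6)^3 = 364·216 = 78624.
  V_q(n, t) = 1 + 84 + 3276 + 78624 = 81985.
Step 2: q^n = 7^14 = 678223072849.
Step 3: Hamming bound ⌊q^n / V_q(n,t)⌋ = ⌊678223072849/81985⌋ = 8272526.
Step 4: Compare |C| = 15401037 to 8272526: violated.
The claimed |C| lies above the Hamming bound, so no 7-ary code of length 14 with d ≥ 7 can have 15401037 codewords.


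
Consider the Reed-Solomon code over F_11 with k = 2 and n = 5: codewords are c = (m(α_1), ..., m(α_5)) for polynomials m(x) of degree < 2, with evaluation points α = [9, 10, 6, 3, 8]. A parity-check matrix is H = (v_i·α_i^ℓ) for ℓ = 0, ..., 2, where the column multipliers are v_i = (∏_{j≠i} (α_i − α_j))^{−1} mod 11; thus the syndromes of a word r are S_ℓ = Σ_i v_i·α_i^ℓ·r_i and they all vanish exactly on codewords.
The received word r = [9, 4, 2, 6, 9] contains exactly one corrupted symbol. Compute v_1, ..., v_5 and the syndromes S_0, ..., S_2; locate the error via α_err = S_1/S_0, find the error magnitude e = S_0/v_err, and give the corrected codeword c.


S = (8, 9, 6), error at position 5, error magnitude e = 6, c = [9, 4, 2, 6, 3].

Step 1: column multipliers v_i = (∏_{j≠i}(α_i − α_j))^{−1} mod 11.
  i = 1 (α = 9): (9−10)(9−6)(9−3)(9−8) = (−1)·3·6·1 = −18 ≡ 4, so v_1 = 4^{−1} = 3 (mod 11).
  i = 2 (α = 10): (10−9)(10−6)(10−3)(10−8) = 1·4·7·2 = 56 ≡ 1, so v_2 = 1^{−1} = 1 (mod 11).
  i = 3 (α = 6): (6−9)(6−10)(6−3)(6−8) = (−3)·(−4)·3·(−2) = −72 ≡ 5, so v_3 = 5^{−1} = 9 (mod 11).
  i = 4 (α = 3): (3−9)(3−10)(3−6)(3−8) = (−6)·(−7)·(−3)·(−5) = 630 ≡ 3, so v_4 = 3^{−1} = 4 (mod 11).
  i = 5 (α = 8): (8−9)(8−10)(8−6)(8−3) = (−1)·(−2)·2·5 = 20 ≡ 9, so v_5 = 9^{−1} = 5 (mod 11).
  v = [3, 1, 9, 4, 5].
Step 2: syndromes of r = [9, 4, 2, 6, 9] (all sums mod 11).
  S_0 = Σ v_i r_i = 3·9 + 1·4 + 9·2 + 4·6 + 5·9 = 118 ≡ 8.
  S_1 = Σ v_i α_i r_i = 3·9·9 + 1·10·4 + 9·6·2 + 4·3·6 + 5·8·9 = 823 ≡ 9.
  α_i^2 mod 11 = [4, 1, 3, 9, 9].
  S_2 = Σ v_i α_i^2 r_i = 3·4·9 + 1·1·4 + 9·3·2 + 4·9·6 + 5·9·9 = 787 ≡ 6.
  S = (8, 9, 6) ≠ 0, so r is not a codeword (an error is present).
Step 3: locate the error. For a single error e at position i, S_ℓ = v_i·e·α_i^ℓ, so α_err = S_1/S_0.
  S_0^{−1} = 8^{−1} = 7 (mod 11), so α_err = 9·7 = 63 ≡ 8 = α_5. Error position i = 5.
  Consistency check: S_2/S_1 = 6·5 = 30 ≡ 8 = α_err ✓ (single-error assumption holds).
Step 4: error magnitude e = S_0/v_5 = S_0·∏_{j≠5}(α_5 − α_j) = 8·9 = 72 ≡ 6 (mod 11).
Step 5: correct position 5: c_5 = r_5 − e = 9 − 6 ≡ 3 (mod 11). Hence c = [9, 4, 2, 6, 3].
  Check: interpolating c through the α_i gives m(x) = 10 + 6·x (degree < 2) with m(α_i) = c_i for every i, so c is indeed a codeword.


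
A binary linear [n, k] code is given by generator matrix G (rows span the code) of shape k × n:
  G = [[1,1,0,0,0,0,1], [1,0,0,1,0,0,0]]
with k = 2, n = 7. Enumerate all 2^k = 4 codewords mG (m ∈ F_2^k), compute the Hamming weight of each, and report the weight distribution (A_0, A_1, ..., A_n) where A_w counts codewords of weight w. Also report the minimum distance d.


Weight distribution: A_0 = 1, A_2 = 1, A_3 = 2. Minimum distance d = 2.

Enumerate all 2^2 = 4 messages m ∈ F_2^2.
For each, compute codeword c = mG in F_2^7, then tally its weight.
  m = 00 → c = 0000000, weight = 0.
  m = 10 → c = 1100001, weight = 3.
  m = 01 → c = 1001000, weight = 2.
  m = 11 → c = 0101001, weight = 3.
Tally weights:
  weight 0: 1 codewords.
  weight 2: 1 codewords.
  weight 3: 2 codewords.
Minimum distance d = smallest w > 0 with A_w > 0 = 2.
Sanity: Σ A_w = 4 = 2^2 = 4 ✓.


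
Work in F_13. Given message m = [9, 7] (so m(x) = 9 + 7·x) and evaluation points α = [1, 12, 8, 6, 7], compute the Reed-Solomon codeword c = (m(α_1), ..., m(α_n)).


c = [3, 2, 0, 12, 6]

Message polynomial: m(x) = 9 + 7·x (mod 13).
For each evaluation point α_i, compute m(α_i) mod 13:
  α_1 = 1: Horner steps 7 → 3, so m(1) = 3.
  α_2 = 12: Horner steps 7 → 2, so m(12) = 2.
  α_3 = 8: Horner steps 7 → 0, so m(8) = 0.
  α_4 = 6: Horner steps 7 → 12, so m(6) = 12.
  α_5 = 7: Horner steps 7 → 6, so m(7) = 6.
Codeword c = [3, 2, 0, 12, 6] ∈ F_13^5.


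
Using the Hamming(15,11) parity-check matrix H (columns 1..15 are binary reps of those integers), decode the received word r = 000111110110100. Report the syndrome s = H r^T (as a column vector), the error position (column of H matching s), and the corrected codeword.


s = (0, 1, 0, 0)^T, error position = 4, corrected codeword c = 000011110110100

Compute s = H r^T mod 2 one row at a time:
  s_1 = 1 + 0 + 1 + 1 + 0 + 1 + 0 + 0 = 4 ≡ 0 (mod 2).
  s_2 = 1 + 1 + 1 + 1 + 0 + 1 + 0 + 0 = 5 ≡ 1 (mod 2).
  s_3 = 0 + 0 + 1 + 1 + 1 + 1 + 0 + 0 = 4 ≡ 0 (mod 2).
  s_4 = 0 + 0 + 1 + 1 + 0 + 1 + 1 + 0 = 4 ≡ 0 (mod 2).
s = (0, 1, 0, 0)^T — this equals column 4 of H (binary 0100), so error is at position 4.
Correct: flip bit 4 of r = 000111110110100 to get c = 000011110110100.


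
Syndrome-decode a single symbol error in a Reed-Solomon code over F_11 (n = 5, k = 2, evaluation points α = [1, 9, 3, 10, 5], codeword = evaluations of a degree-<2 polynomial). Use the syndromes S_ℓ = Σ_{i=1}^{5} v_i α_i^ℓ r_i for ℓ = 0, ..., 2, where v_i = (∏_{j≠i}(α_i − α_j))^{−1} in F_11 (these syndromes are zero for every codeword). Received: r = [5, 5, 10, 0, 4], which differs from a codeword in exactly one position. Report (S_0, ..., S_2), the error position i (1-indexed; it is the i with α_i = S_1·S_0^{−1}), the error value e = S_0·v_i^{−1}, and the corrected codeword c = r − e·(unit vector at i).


S = (4, 3, 5), error at position 2, error magnitude e = 2, c = [5, 3, 10, 0, 4].

Step 1: column multipliers v_i = (∏_{j≠i}(α_i − α_j))^{−1} mod 11.
  i = 1 (α = 1): (1−9)(1−3)(1−10)(1−5) = (−8)·(−2)·(−9)·(−4) = 576 ≡ 4, so v_1 = 4^{−1} = 3 (mod 11).
  i = 2 (α = 9): (9−1)(9−3)(9−10)(9−5) = 8·6·(−1)·4 = −192 ≡ 6, so v_2 = 6^{−1} = 2 (mod 11).
  i = 3 (α = 3): (3−1)(3−9)(3−10)(3−5) = 2·(−6)·(−7)·(−2) = −168 ≡ 8, so v_3 = 8^{−1} = 7 (mod 11).
  i = 4 (α = 10): (10−1)(10−9)(10−3)(10−5) = 9·1·7·5 = 315 ≡ 7, so v_4 = 7^{−1} = 8 (mod 11).
  i = 5 (α = 5): (5−1)(5−9)(5−3)(5−10) = 4·(−4)·2·(−5) = 160 ≡ 6, so v_5 = 6^{−1} = 2 (mod 11).
  v = [3, 2, 7, 8, 2].
Step 2: syndromes of r = [5, 5, 10, 0, 4] (all sums mod 11).
  S_0 = Σ v_i r_i = 3·5 + 2·5 + 7·10 + 8·0 + 2·4 = 103 ≡ 4.
  S_1 = Σ v_i α_i r_i = 3·1·5 + 2·9·5 + 7·3·10 + 8·10·0 + 2·5·4 = 355 ≡ 3.
  α_i^2 mod 11 = [1, 4, 9, 1, 3].
  S_2 = Σ v_i α_i^2 r_i = 3·1·5 + 2·4·5 + 7·9·10 + 8·1·0 + 2·3·4 = 709 ≡ 5.
  S = (4, 3, 5) ≠ 0, so r is not a codeword (an error is present).
Step 3: locate the error. For a single error e at position i, S_ℓ = v_i·e·α_i^ℓ, so α_err = S_1/S_0.
  S_0^{−1} = 4^{−1} = 3 (mod 11), so α_err = 3·3 = 9 ≡ 9 = α_2. Error position i = 2.
  Consistency check: S_2/S_1 = 5·4 = 20 ≡ 9 = α_err ✓ (single-error assumption holds).
Step 4: error magnitude e = S_0/v_2 = S_0·∏_{j≠2}(α_2 − α_j) = 4·6 = 24 ≡ 2 (mod 11).
Step 5: correct position 2: c_2 = r_2 − e = 5 − 2 ≡ 3 (mod 11). Hence c = [5, 3, 10, 0, 4].
  Check: interpolating c through the α_i gives m(x) = 8 + 8·x (degree < 2) with m(α_i) = c_i for every i, so c is indeed a codeword.


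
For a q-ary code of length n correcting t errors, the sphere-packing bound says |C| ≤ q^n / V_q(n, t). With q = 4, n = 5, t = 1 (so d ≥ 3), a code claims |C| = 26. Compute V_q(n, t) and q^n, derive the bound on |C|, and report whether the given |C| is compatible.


V_q(n, t) = 16, q^n = 1024, Hamming bound = 64, |C| = 26 ≤ bound (satisfied).

Step 1: Compute V_q(n, t) = Σ_{j=0}^1 C(n, j) (q−1)^j.
  j = 0: C(5,0)·(3)^0 = 1·1 = 1.
  j = 1: C(5,1)·(3)^1 = 5·3 = 15.
  V_q(n, t) = 1 + 15 = 16.
Step 2: q^n = 4^5 = 1024.
Step 3: Hamming bound ⌊q^n / V_q(n,t)⌋ = ⌊1024/16⌋ = 64.
Step 4: Compare |C| = 26 to 64: satisfied.
The claimed |C| lies below the Hamming bound.


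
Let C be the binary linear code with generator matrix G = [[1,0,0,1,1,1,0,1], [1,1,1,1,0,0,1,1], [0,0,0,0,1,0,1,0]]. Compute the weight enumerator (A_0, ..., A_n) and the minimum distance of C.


Weight distribution: A_0 = 1, A_2 = 1, A_3 = 1, A_5 = 3, A_6 = 2. Minimum distance d = 2.

Enumerate all 2^3 = 8 messages m ∈ F_2^3.
For each, compute codeword c = mG in F_2^8, then tally its weight.
  m = 000 → c = 00000000, weight = 0.
  m = 100 → c = 10011101, weight = 5.
  m = 010 → c = 11110011, weight = 6.
  m = 110 → c = 01101110, weight = 5.
  m = 001 → c = 00001010, weight = 2.
  m = 101 → c = 10010111, weight = 5.
  m = 011 → c = 11111001, weight = 6.
  m = 111 → c = 01100100, weight = 3.
Tally weights:
  weight 0: 1 codewords.
  weight 2: 1 codewords.
  weight 3: 1 codewords.
  weight 5: 3 codewords.
  weight 6: 2 codewords.
Minimum distance d = smallest w > 0 with A_w > 0 = 2.
Sanity: Σ A_w = 8 = 2^3 = 8 ✓.


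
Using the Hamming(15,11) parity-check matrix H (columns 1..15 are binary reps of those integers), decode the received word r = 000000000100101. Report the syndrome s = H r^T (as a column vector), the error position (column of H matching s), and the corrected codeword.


s = (1, 0, 0, 0)^T, error position = 8, corrected codeword c = 000000010100101

Compute s = H r^T mod 2 one row at a time:
  s_1 = 0 + 0 + 1 + 0 + 0 + 1 + 0 + 1 = 3 ≡ 1 (mod 2).
  s_2 = 0 + 0 + 0 + 0 + 0 + 1 + 0 + 1 = 2 ≡ 0 (mod 2).
  s_3 = 0 + 0 + 0 + 0 + 1 + 0 + 0 + 1 = 2 ≡ 0 (mod 2).
  s_4 = 0 + 0 + 0 + 0 + 0 + 0 + 1 + 1 = 2 ≡ 0 (mod 2).
s = (1, 0, 0, 0)^T — this equals column 8 of H (binary 1000), so error is at position 8.
Correct: flip bit 8 of r = 000000000100101 to get c = 000000010100101.


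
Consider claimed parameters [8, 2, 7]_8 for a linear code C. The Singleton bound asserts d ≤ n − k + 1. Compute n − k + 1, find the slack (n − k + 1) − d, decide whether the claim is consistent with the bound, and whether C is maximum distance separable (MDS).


Singleton RHS = n − k + 1 = 7, slack = 0, bound satisfied, MDS.

Singleton bound: d ≤ n − k + 1.
Here n = 8, k = 2, so n − k + 1 = 7.
Given d = 7, check d ≤ 7: YES.
Slack = (n − k + 1) − d = 0.
The code is MDS (slack = 0).
Description: the claimed parameters are [8, 2, 7]_8; such a code would be MDS (meets Singleton bound).


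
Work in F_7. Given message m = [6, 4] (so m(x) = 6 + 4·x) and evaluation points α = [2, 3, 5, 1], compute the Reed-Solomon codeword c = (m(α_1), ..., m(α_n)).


c = [0, 4, 5, 3]

Message polynomial: m(x) = 6 + 4·x (mod 7).
For each evaluation point α_i, compute m(α_i) mod 7:
  α_1 = 2: Horner steps 4 → 0, so m(2) = 0.
  α_2 = 3: Horner steps 4 → 4, so m(3) = 4.
  α_3 = 5: Horner steps 4 → 5, so m(5) = 5.
  α_4 = 1: Horner steps 4 → 3, so m(1) = 3.
Codeword c = [0, 4, 5, 3] ∈ F_7^4.


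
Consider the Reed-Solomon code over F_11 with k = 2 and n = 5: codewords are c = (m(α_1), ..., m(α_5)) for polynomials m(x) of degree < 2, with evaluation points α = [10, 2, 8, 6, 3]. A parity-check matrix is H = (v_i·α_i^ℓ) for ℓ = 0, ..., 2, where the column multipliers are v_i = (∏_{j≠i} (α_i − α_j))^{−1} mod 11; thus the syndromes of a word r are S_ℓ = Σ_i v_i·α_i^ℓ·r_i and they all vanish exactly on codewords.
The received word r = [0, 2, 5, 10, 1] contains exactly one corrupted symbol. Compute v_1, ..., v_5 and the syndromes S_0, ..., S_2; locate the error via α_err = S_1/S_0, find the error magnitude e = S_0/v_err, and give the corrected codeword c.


S = (3, 6, 1), error at position 2, error magnitude e = 4, c = [0, 9, 5, 10, 1].

Step 1: column multipliers v_i = (∏_{j≠i}(α_i − α_j))^{−1} mod 11.
  i = 1 (α = 10): (10−2)(10−8)(10−6)(10−3) = 8·2·4·7 = 448 ≡ 8, so v_1 = 8^{−1} = 7 (mod 11).
  i = 2 (α = 2): (2−10)(2−8)(2−6)(2−3) = (−8)·(−6)·(−4)·(−1) = 192 ≡ 5, so v_2 = 5^{−1} = 9 (mod 11).
  i = 3 (α = 8): (8−10)(8−2)(8−6)(8−3) = (−2)·6·2·5 = −120 ≡ 1, so v_3 = 1^{−1} = 1 (mod 11).
  i = 4 (α = 6): (6−10)(6−2)(6−8)(6−3) = (−4)·4·(−2)·3 = 96 ≡ 8, so v_4 = 8^{−1} = 7 (mod 11).
  i = 5 (α = 3): (3−10)(3−2)(3−8)(3−6) = (−7)·1·(−5)·(−3) = −105 ≡ 5, so v_5 = 5^{−1} = 9 (mod 11).
  v = [7, 9, 1, 7, 9].
Step 2: syndromes of r = [0, 2, 5, 10, 1] (all sums mod 11).
  S_0 = Σ v_i r_i = 7·0 + 9·2 + 1·5 + 7·10 + 9·1 = 102 ≡ 3.
  S_1 = Σ v_i α_i r_i = 7·10·0 + 9·2·2 + 1·8·5 + 7·6·10 + 9·3·1 = 523 ≡ 6.
  α_i^2 mod 11 = [1, 4, 9, 3, 9].
  S_2 = Σ v_i α_i^2 r_i = 7·1·0 + 9·4·2 + 1·9·5 + 7·3·10 + 9·9·1 = 408 ≡ 1.
  S = (3, 6, 1) ≠ 0, so r is not a codeword (an error is present).
Step 3: locate the error. For a single error e at position i, S_ℓ = v_i·e·α_i^ℓ, so α_err = S_1/S_0.
  S_0^{−1} = 3^{−1} = 4 (mod 11), so α_err = 6·4 = 24 ≡ 2 = α_2. Error position i = 2.
  Consistency check: S_2/S_1 = 1·2 = 2 ≡ 2 = α_err ✓ (single-error assumption holds).
Step 4: error magnitude e = S_0/v_2 = S_0·∏_{j≠2}(α_2 − α_j) = 3·5 = 15 ≡ 4 (mod 11).
Step 5: correct position 2: c_2 = r_2 − e = 2 − 4 ≡ 9 (mod 11). Hence c = [0, 9, 5, 10, 1].
  Check: interpolating c through the α_i gives m(x) = 3 + 3·x (degree < 2) with m(α_i) = c_i for every i, so c is indeed a codeword.


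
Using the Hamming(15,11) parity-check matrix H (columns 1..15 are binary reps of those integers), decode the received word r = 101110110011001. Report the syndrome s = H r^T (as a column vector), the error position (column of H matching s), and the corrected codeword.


s = (0, 1, 0, 0)^T, error position = 4, corrected codeword c = 101010110011001

Compute s = H r^T mod 2 one row at a time:
  s_1 = 1 + 0 + 0 + 1 + 1 + 0 + 0 + 1 = 4 ≡ 0 (mod 2).
  s_2 = 1 + 1 + 0 + 1 + 1 + 0 + 0 + 1 = 5 ≡ 1 (mod 2).
  s_3 = 0 + 1 + 0 + 1 + 0 + 1 + 0 + 1 = 4 ≡ 0 (mod 2).
  s_4 = 1 + 1 + 1 + 1 + 0 + 1 + 0 + 1 = 6 ≡ 0 (mod 2).
s = (0, 1, 0, 0)^T — this equals column 4 of H (binary 0100), so error is at position 4.
Correct: flip bit 4 of r = 101110110011001 to get c = 101010110011001.


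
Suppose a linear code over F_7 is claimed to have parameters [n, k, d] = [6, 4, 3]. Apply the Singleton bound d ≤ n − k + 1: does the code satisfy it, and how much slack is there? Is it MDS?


Singleton RHS = n − k + 1 = 3, slack = 0, bound satisfied, MDS.

Singleton bound: d ≤ n − k + 1.
Here n = 6, k = 4, so n − k + 1 = 3.
Given d = 3, check d ≤ 3: YES.
Slack = (n − k + 1) − d = 0.
The code is MDS (slack = 0).
Description: the claimed parameters are [6, 4, 3]_7; such a code would be MDS (meets Singleton bound).


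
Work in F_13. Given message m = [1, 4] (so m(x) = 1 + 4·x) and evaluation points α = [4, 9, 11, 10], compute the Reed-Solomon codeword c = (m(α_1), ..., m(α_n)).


c = [4, 11, 6, 2]

Message polynomial: m(x) = 1 + 4·x (mod 13).
For each evaluation point α_i, compute m(α_i) mod 13:
  α_1 = 4: Horner steps 4 → 4, so m(4) = 4.
  α_2 = 9: Horner steps 4 → 11, so m(9) = 11.
  α_3 = 11: Horner steps 4 → 6, so m(11) = 6.
  α_4 = 10: Horner steps 4 → 2, so m(10) = 2.
Codeword c = [4, 11, 6, 2] ∈ F_13^4.


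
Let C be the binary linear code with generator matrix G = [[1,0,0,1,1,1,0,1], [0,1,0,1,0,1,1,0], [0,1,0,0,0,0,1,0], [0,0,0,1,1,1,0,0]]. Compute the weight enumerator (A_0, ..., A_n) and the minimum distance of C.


Weight distribution: A_0 = 1, A_1 = 1, A_2 = 3, A_3 = 3, A_4 = 3, A_5 = 3, A_6 = 1, A_7 = 1. Minimum distance d = 1.

Enumerate all 2^4 = 16 messages m ∈ F_2^4.
For each, compute codeword c = mG in F_2^8, then tally its weight.
  m = 0000 → c = 00000000, weight = 0.
  m = 1000 → c = 10011101, weight = 5.
  m = 0100 → c = 01010110, weight = 4.
  m = 1100 → c = 11001011, weight = 5.
  m = 0010 → c = 01000010, weight = 2.
  m = 1010 → c = 11011111, weight = 7.
  m = 0110 → c = 00010100, weight = 2.
  m = 1110 → c = 10001001, weight = 3.
  m = 0001 → c = 00011100, weight = 3.
  m = 1001 → c = 10000001, weight = 2.
  m = 0101 → c = 01001010, weight = 3.
  m = 1101 → c = 11010111, weight = 6.
  m = 0011 → c = 01011110, weight = 5.
  m = 1011 → c = 11000011, weight = 4.
  m = 0111 → c = 00001000, weight = 1.
  m = 1111 → c = 10010101, weight = 4.
Tally weights:
  weight 0: 1 codewords.
  weight 1: 1 codewords.
  weight 2: 3 codewords.
  weight 3: 3 codewords.
  weight 4: 3 codewords.
  weight 5: 3 codewords.
  weight 6: 1 codewords.
  weight 7: 1 codewords.
Minimum distance d = smallest w > 0 with A_w > 0 = 1.
Sanity: Σ A_w = 16 = 2^4 = 16 ✓.


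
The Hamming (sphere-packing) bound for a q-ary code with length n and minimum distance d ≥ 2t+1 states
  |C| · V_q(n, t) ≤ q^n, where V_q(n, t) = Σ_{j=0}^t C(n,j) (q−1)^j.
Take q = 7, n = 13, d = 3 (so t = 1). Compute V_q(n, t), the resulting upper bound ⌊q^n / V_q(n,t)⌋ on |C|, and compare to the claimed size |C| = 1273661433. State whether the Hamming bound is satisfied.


V_q(n, t) = 79, q^n = 96889010407, Hamming bound = 1226443169, |C| = 1273661433 > bound (violated).

Step 1: Compute V_q(n, t) = Σ_{j=0}^1 C(n, j) (q−1)^j.
  j = 0: C(13,0)·(6)^0 = 1·1 = 1.
  j = 1: C(13,1)·(6)^1 = 13·6 = 78.
  V_q(n, t) = 1 + 78 = 79.
Step 2: q^n = 7^13 = 96889010407.
Step 3: Hamming bound ⌊q^n / V_q(n,t)⌋ = ⌊96889010407/79⌋ = 1226443169.
Step 4: Compare |C| = 1273661433 to 1226443169: violated.
The claimed |C| lies above the Hamming bound, so no 7-ary code of length 13 with d ≥ 3 can have 1273661433 codewords.


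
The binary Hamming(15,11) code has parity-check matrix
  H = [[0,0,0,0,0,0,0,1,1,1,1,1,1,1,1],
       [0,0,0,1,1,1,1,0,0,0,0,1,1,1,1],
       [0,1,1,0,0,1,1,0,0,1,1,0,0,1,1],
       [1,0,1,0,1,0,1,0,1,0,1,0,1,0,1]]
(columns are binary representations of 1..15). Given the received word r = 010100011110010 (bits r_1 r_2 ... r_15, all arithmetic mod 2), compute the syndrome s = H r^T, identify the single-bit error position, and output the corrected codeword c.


s = (1, 0, 0, 0)^T, error position = 8, corrected codeword c = 010100001110010

Compute s = H r^T mod 2 one row at a time:
  s_1 = 1 + 1 + 1 + 1 + 0 + 0 + 1 + 0 = 5 ≡ 1 (mod 2).
  s_2 = 1 + 0 + 0 + 0 + 0 + 0 + 1 + 0 = 2 ≡ 0 (mod 2).
  s_3 = 1 + 0 + 0 + 0 + 1 + 1 + 1 + 0 = 4 ≡ 0 (mod 2).
  s_4 = 0 + 0 + 0 + 0 + 1 + 1 + 0 + 0 = 2 ≡ 0 (mod 2).
s = (1, 0, 0, 0)^T — this equals column 8 of H (binary 1000), so error is at position 8.
Correct: flip bit 8 of r = 010100011110010 to get c = 010100001110010.


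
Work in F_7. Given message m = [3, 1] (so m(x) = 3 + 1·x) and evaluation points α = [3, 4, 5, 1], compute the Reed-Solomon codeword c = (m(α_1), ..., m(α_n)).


c = [6, 0, 1, 4]

Message polynomial: m(x) = 3 + 1·x (mod 7).
For each evaluation point α_i, compute m(α_i) mod 7:
  α_1 = 3: Horner steps 1 → 6, so m(3) = 6.
  α_2 = 4: Horner steps 1 → 0, so m(4) = 0.
  α_3 = 5: Horner steps 1 → 1, so m(5) = 1.
  α_4 = 1: Horner steps 1 → 4, so m(1) = 4.
Codeword c = [6, 0, 1, 4] ∈ F_7^4.


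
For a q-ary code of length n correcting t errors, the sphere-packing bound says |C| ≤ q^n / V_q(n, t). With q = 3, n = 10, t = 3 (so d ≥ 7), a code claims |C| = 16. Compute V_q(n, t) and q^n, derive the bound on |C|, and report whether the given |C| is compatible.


V_q(n, t) = 1161, q^n = 59049, Hamming bound = 50, |C| = 16 ≤ bound (satisfied).

Step 1: Compute V_q(n, t) = Σ_{j=0}^3 C(n, j) (q−1)^j.
  j = 0: C(10,0)·(2)^0 = 1·1 = 1.
  j = 1: C(10,1)·(2)^1 = 10·2 = 20.
  j = 2: C(10,2)·(2)^2 = 45·4 = 180.
  j = 3: C(10,3)·(2)^3 = 120·8 = 960.
  V_q(n, t) = 1 + 20 + 180 + 960 = 1161.
Step 2: q^n = 3^10 = 59049.
Step 3: Hamming bound ⌊q^n / V_q(n,t)⌋ = ⌊59049/1161⌋ = 50.
Step 4: Compare |C| = 16 to 50: satisfied.
The claimed |C| lies below the Hamming bound.


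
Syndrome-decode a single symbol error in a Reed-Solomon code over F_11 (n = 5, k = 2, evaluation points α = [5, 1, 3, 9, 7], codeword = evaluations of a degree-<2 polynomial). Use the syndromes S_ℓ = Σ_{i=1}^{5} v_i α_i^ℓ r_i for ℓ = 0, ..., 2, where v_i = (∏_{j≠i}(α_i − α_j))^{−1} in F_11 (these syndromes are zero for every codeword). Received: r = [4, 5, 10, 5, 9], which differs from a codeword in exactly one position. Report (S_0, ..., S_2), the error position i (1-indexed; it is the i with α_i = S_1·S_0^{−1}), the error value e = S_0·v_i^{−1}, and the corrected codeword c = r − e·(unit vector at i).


S = (9, 4, 3), error at position 4, error magnitude e = 2, c = [4, 5, 10, 3, 9].

Step 1: column multipliers v_i = (∏_{j≠i}(α_i − α_j))^{−1} mod 11.
  i = 1 (α = 5): (5−1)(5−3)(5−9)(5−7) = 4·2·(−4)·(−2) = 64 ≡ 9, so v_1 = 9^{−1} = 5 (mod 11).
  i = 2 (α = 1): (1−5)(1−3)(1−9)(1−7) = (−4)·(−2)·(−8)·(−6) = 384 ≡ 10, so v_2 = 10^{−1} = 10 (mod 11).
  i = 3 (α = 3): (3−5)(3−1)(3−9)(3−7) = (−2)·2·(−6)·(−4) = −96 ≡ 3, so v_3 = 3^{−1} = 4 (mod 11).
  i = 4 (α = 9): (9−5)(9−1)(9−3)(9−7) = 4·8·6·2 = 384 ≡ 10, so v_4 = 10^{−1} = 10 (mod 11).
  i = 5 (α = 7): (7−5)(7−1)(7−3)(7−9) = 2·6·4·(−2) = −96 ≡ 3, so v_5 = 3^{−1} = 4 (mod 11).
  v = [5, 10, 4, 10, 4].
Step 2: syndromes of r = [4, 5, 10, 5, 9] (all sums mod 11).
  S_0 = Σ v_i r_i = 5·4 + 10·5 + 4·10 + 10·5 + 4·9 = 196 ≡ 9.
  S_1 = Σ v_i α_i r_i = 5·5·4 + 10·1·5 + 4·3·10 + 10·9·5 + 4·7·9 = 972 ≡ 4.
  α_i^2 mod 11 = [3, 1, 9, 4, 5].
  S_2 = Σ v_i α_i^2 r_i = 5·3·4 + 10·1·5 + 4·9·10 + 10·4·5 + 4·5·9 = 850 ≡ 3.
  S = (9, 4, 3) ≠ 0, so r is not a codeword (an error is present).
Step 3: locate the error. For a single error e at position i, S_ℓ = v_i·e·α_i^ℓ, so α_err = S_1/S_0.
  S_0^{−1} = 9^{−1} = 5 (mod 11), so α_err = 4·5 = 20 ≡ 9 = α_4. Error position i = 4.
  Consistency check: S_2/S_1 = 3·3 = 9 ≡ 9 = α_err ✓ (single-error assumption holds).
Step 4: error magnitude e = S_0/v_4 = S_0·∏_{j≠4}(α_4 − α_j) = 9·10 = 90 ≡ 2 (mod 11).
Step 5: correct position 4: c_4 = r_4 − e = 5 − 2 ≡ 3 (mod 11). Hence c = [4, 5, 10, 3, 9].
  Check: interpolating c through the α_i gives m(x) = 8 + 8·x (degree < 2) with m(α_i) = c_i for every i, so c is indeed a codeword.


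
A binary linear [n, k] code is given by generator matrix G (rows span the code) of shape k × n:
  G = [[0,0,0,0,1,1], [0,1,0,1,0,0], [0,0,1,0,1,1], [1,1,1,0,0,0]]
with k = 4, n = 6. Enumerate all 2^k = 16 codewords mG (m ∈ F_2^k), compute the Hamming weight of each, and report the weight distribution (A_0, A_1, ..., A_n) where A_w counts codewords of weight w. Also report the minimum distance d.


Weight distribution: A_0 = 1, A_1 = 1, A_2 = 4, A_3 = 4, A_4 = 3, A_5 = 3. Minimum distance d = 1.

Enumerate all 2^4 = 16 messages m ∈ F_2^4.
For each, compute codeword c = mG in F_2^6, then tally its weight.
  m = 0000 → c = 000000, weight = 0.
  m = 1000 → c = 000011, weight = 2.
  m = 0100 → c = 010100, weight = 2.
  m = 1100 → c = 010111, weight = 4.
  m = 0010 → c = 001011, weight = 3.
  m = 1010 → c = 001000, weight = 1.
  m = 0110 → c = 011111, weight = 5.
  m = 1110 → c = 011100, weight = 3.
  m = 0001 → c = 111000, weight = 3.
  m = 1001 → c = 111011, weight = 5.
  m = 0101 → c = 101100, weight = 3.
  m = 1101 → c = 101111, weight = 5.
  m = 0011 → c = 110011, weight = 4.
  m = 1011 → c = 110000, weight = 2.
  m = 0111 → c = 100111, weight = 4.
  m = 1111 → c = 100100, weight = 2.
Tally weights:
  weight 0: 1 codewords.
  weight 1: 1 codewords.
  weight 2: 4 codewords.
  weight 3: 4 codewords.
  weight 4: 3 codewords.
  weight 5: 3 codewords.
Minimum distance d = smallest w > 0 with A_w > 0 = 1.
Sanity: Σ A_w = 16 = 2^4 = 16 ✓.


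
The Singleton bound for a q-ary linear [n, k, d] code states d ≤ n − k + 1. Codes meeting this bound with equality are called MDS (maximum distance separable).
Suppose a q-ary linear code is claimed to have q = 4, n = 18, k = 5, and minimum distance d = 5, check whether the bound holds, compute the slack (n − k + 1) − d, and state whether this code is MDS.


Singleton RHS = n − k + 1 = 14, slack = 9, bound satisfied, not MDS.

Singleton bound: d ≤ n − k + 1.
Here n = 18, k = 5, so n − k + 1 = 14.
Given d = 5, check d ≤ 14: YES.
Slack = (n − k + 1) − d = 9.
The code is NOT MDS (slack = 9 > 0).
Description: the claimed parameters are [18, 5, 5]_4; such a code would be non-MDS.


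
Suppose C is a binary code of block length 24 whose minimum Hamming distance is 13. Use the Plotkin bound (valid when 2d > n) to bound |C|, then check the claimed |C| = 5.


Plotkin bound M ≤ 12; given |C| = 5 ≤ bound (satisfied).

Check applicability: 2d = 26, n = 24.
2d − n = 2 > 0, so Plotkin applies.
Compute d/(2d−n) = 13/2 ≈ 6.5000.
⌊d/(2d−n)⌋ = 6.
Plotkin bound: M ≤ 2·6 = 12.
Given |C| = 5, check: satisfied.
This |C| is below the Plotkin bound.


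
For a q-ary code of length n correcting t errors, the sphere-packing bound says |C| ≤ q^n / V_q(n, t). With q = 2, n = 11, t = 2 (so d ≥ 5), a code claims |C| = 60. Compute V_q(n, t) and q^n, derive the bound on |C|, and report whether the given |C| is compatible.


V_q(n, t) = 67, q^n = 2048, Hamming bound = 30, |C| = 60 > bound (violated).

Step 1: Compute V_q(n, t) = Σ_{j=0}^2 C(n, j) (q−1)^j.
  j = 0: C(11,0)·(1)^0 = 1·1 = 1.
  j = 1: C(11,1)·(1)^1 = 11·1 = 11.
  j = 2: C(11,2)·(1)^2 = 55·1 = 55.
  V_q(n, t) = 1 + 11 + 55 = 67.
Step 2: q^n = 2^11 = 2048.
Step 3: Hamming bound ⌊q^n / V_q(n,t)⌋ = ⌊2048/67⌋ = 30.
Step 4: Compare |C| = 60 to 30: violated.
The claimed |C| lies above the Hamming bound, so no 2-ary code of length 11 with d ≥ 5 can have 60 codewords.


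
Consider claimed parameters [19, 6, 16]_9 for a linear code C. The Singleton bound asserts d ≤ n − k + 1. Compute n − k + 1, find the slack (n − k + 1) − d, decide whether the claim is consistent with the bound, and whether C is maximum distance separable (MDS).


Singleton RHS = n − k + 1 = 14, slack = -2, bound violated (no such code; not MDS).

Singleton bound: d ≤ n − k + 1.
Here n = 19, k = 6, so n − k + 1 = 14.
Given d = 16, check d ≤ 14: NO.
Slack = (n − k + 1) − d = -2.
The slack is negative: d = 16 exceeds n − k + 1 = 14 by 2, so the Singleton bound is violated and no linear [19, 6, 16]_9 code can exist. In particular it is not MDS (MDS requires d = n − k + 1 exactly).
Description: the claimed parameters are [19, 6, 16]_9; such a code would be impossible (violates the Singleton bound).


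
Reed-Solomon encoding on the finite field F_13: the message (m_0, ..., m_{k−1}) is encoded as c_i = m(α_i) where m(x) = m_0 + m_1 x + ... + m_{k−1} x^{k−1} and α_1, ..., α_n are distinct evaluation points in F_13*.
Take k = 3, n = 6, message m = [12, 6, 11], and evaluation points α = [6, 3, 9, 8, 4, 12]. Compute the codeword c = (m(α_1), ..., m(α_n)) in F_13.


c = [2, 12, 8, 10, 4, 4]

Message polynomial: m(x) = 12 + 6·x + 11·x^2 (mod 13).
For each evaluation point α_i, compute m(α_i) mod 13:
  α_1 = 6: Horner steps 11 → 7 → 2, so m(6) = 2.
  α_2 = 3: Horner steps 11 → 0 → 12, so m(3) = 12.
  α_3 = 9: Horner steps 11 → 1 → 8, so m(9) = 8.
  α_4 = 8: Horner steps 11 → 3 → 10, so m(8) = 10.
  α_5 = 4: Horner steps 11 → 11 → 4, so m(4) = 4.
  α_6 = 12: Horner steps 11 → 8 → 4, so m(12) = 4.
Codeword c = [2, 12, 8, 10, 4, 4] ∈ F_13^6.
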